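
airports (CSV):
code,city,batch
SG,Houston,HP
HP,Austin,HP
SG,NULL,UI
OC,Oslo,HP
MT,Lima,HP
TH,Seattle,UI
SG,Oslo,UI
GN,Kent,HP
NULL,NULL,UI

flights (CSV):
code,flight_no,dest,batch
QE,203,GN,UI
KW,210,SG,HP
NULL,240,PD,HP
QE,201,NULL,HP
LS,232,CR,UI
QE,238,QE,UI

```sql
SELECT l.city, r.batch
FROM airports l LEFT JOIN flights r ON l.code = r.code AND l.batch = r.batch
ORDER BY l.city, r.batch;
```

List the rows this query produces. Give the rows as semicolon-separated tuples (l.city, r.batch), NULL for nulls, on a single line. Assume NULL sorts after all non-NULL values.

LEFT JOIN keeps every row from `airports`; unmatched rows get NULL for `flights`'s columns.
Matching on l.code = r.code AND l.batch = r.batch. A NULL in a compared column never satisfies the condition.
- l row (code=SG, batch=HP): no match → kept, r columns NULL.
- l row (code=HP, batch=HP): no match → kept, r columns NULL.
- l row (code=SG, batch=UI): no match → kept, r columns NULL.
- l row (code=OC, batch=HP): no match → kept, r columns NULL.
- l row (code=MT, batch=HP): no match → kept, r columns NULL.
- l row (code=TH, batch=UI): no match → kept, r columns NULL.
- l row (code=SG, batch=UI): no match → kept, r columns NULL.
- l row (code=GN, batch=HP): no match → kept, r columns NULL.
- l row (code=NULL, batch=UI): no match → kept, r columns NULL.
After projecting and ordering:
l.city | r.batch
Austin | NULL
Houston | NULL
Kent | NULL
Lima | NULL
Oslo | NULL
Oslo | NULL
Seattle | NULL
NULL | NULL
NULL | NULL

(Austin, NULL); (Houston, NULL); (Kent, NULL); (Lima, NULL); (Oslo, NULL); (Oslo, NULL); (Seattle, NULL); (NULL, NULL); (NULL, NULL)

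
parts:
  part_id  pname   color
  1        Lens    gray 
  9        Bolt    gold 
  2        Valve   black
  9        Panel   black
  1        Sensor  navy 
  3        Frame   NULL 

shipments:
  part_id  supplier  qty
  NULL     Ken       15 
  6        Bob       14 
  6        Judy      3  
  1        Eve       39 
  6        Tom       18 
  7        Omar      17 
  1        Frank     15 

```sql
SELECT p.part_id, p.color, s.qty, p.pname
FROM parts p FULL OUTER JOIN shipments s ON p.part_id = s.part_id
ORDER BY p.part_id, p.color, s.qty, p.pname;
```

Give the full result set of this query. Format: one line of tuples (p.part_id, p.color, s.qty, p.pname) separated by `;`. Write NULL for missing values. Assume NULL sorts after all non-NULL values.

FULL OUTER JOIN keeps every row from both sides; unmatched rows get NULL for the other side's columns.
Matching on p.part_id = s.part_id. A NULL in a compared column never satisfies the condition.
Matched pairs: 4; unmatched p rows kept: 4; unmatched s rows kept: 5.

(1, gray, 15, Lens); (1, gray, 39, Lens); (1, navy, 15, Sensor); (1, navy, 39, Sensor); (2, black, NULL, Valve); (3, NULL, NULL, Frame); (9, black, NULL, Panel); (9, gold, NULL, Bolt); (NULL, NULL, 3, NULL); (NULL, NULL, 14, NULL); (NULL, NULL, 15, NULL); (NULL, NULL, 17, NULL); (NULL, NULL, 18, NULL)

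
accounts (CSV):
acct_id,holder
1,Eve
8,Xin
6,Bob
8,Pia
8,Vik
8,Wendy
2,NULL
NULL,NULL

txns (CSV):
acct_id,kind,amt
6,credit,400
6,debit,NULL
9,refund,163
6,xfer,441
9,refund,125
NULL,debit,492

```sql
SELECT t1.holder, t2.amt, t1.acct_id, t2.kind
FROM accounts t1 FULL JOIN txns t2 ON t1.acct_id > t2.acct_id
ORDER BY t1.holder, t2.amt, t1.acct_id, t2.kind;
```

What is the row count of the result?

FULL OUTER JOIN keeps every row from both sides; unmatched rows get NULL for the other side's columns.
Matching on t1.acct_id > t2.acct_id. A NULL in a compared column never satisfies the condition.
Matched pairs: 12; unmatched t1 rows kept: 4; unmatched t2 rows kept: 3.
Total: 12 matched + 7 padded = 19 rows.

19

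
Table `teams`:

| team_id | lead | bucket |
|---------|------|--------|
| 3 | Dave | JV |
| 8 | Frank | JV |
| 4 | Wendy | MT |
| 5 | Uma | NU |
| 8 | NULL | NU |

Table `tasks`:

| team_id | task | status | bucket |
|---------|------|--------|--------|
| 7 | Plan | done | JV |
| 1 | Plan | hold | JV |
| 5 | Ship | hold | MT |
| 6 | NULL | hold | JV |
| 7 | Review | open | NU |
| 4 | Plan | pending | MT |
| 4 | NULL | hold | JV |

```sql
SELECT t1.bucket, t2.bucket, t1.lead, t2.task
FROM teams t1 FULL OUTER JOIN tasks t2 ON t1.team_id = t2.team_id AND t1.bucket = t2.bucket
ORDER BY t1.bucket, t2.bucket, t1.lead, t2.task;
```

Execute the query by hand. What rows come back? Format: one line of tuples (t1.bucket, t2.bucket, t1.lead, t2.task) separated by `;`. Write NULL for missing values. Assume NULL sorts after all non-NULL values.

FULL OUTER JOIN keeps every row from both sides; unmatched rows get NULL for the other side's columns.
Matching on t1.team_id = t2.team_id AND t1.bucket = t2.bucket.
- t1[0] team_id=3, bucket=JV → no match; kept with NULLs on the t2 side.
- t1[1] team_id=8, bucket=JV → no match; kept with NULLs on the t2 side.
- t1[2] team_id=4, bucket=MT → 1 match(es) in t2 → 1 row(s).
- t1[3] team_id=5, bucket=NU → no match; kept with NULLs on the t2 side.
- t1[4] team_id=8, bucket=NU → no match; kept with NULLs on the t2 side.
- plus 6 unmatched t2 row(s), each kept with NULL t1 columns.

(JV, NULL, Dave, NULL); (JV, NULL, Frank, NULL); (MT, MT, Wendy, Plan); (NU, NULL, Uma, NULL); (NU, NULL, NULL, NULL); (NULL, JV, NULL, Plan); (NULL, JV, NULL, Plan); (NULL, JV, NULL, NULL); (NULL, JV, NULL, NULL); (NULL, MT, NULL, Ship); (NULL, NU, NULL, Review)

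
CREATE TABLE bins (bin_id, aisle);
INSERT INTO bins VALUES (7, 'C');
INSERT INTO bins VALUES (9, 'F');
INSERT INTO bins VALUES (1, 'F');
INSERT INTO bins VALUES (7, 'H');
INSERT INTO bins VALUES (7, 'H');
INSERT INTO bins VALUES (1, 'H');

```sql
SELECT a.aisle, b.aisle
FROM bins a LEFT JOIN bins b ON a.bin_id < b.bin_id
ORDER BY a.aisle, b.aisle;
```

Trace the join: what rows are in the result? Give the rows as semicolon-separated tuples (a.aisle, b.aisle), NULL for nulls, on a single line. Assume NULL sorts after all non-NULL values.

(C, F); (F, C); (F, F); (F, H); (F, H); (F, NULL); (H, C); (H, F); (H, F); (H, F); (H, H); (H, H)

LEFT JOIN keeps every row from `bins a`; unmatched rows get NULL for `bins b`'s columns.
Matching on a.bin_id < b.bin_id.
Matched pairs: 11; unmatched a rows kept: 1.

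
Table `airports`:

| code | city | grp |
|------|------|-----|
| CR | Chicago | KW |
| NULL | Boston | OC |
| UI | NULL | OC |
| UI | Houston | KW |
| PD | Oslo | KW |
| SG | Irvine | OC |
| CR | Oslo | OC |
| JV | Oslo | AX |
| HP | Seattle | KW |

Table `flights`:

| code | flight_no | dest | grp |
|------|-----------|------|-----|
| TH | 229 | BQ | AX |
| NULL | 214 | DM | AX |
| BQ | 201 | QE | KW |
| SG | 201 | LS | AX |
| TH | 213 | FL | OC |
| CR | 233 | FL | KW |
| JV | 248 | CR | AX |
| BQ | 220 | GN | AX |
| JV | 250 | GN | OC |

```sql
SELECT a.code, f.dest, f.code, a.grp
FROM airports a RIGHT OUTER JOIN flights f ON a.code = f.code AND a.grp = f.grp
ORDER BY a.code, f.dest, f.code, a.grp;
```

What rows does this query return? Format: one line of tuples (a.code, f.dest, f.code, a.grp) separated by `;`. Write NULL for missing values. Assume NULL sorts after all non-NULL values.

RIGHT JOIN keeps every row from `flights`; unmatched rows get NULL for `airports`'s columns.
Matching on a.code = f.code AND a.grp = f.grp. A NULL in a compared column never satisfies the condition.
- a (code=CR, grp=KW) pairs with 1 row(s) of f.
- a (code=NULL, grp=OC) has no partner in f.
- a (code=UI, grp=OC) has no partner in f.
- a (code=UI, grp=KW) has no partner in f.
- a (code=PD, grp=KW) has no partner in f.
- a (code=SG, grp=OC) has no partner in f.
- a (code=CR, grp=OC) has no partner in f.
- a (code=JV, grp=AX) pairs with 1 row(s) of f.
- a (code=HP, grp=KW) has no partner in f.
- 7 row(s) from f found no a partner → padded with NULL.
After projecting and ordering:
a.code | f.dest | f.code | a.grp
CR | FL | CR | KW
JV | CR | JV | AX
NULL | BQ | TH | NULL
NULL | DM | NULL | NULL
NULL | FL | TH | NULL
NULL | GN | BQ | NULL
NULL | GN | JV | NULL
NULL | LS | SG | NULL
NULL | QE | BQ | NULL

(CR, FL, CR, KW); (JV, CR, JV, AX); (NULL, BQ, TH, NULL); (NULL, DM, NULL, NULL); (NULL, FL, TH, NULL); (NULL, GN, BQ, NULL); (NULL, GN, JV, NULL); (NULL, LS, SG, NULL); (NULL, QE, BQ, NULL)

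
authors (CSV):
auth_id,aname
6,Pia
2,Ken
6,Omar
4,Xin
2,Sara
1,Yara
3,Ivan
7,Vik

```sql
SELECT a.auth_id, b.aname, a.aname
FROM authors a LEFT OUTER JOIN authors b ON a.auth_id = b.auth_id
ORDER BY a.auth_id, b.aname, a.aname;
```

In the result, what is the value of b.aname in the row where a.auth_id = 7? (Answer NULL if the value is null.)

LEFT JOIN keeps every row from `authors a`; unmatched rows get NULL for `authors b`'s columns.
Matching on a.auth_id = b.auth_id.
- a row (auth_id=6): matches 2 b row(s) → 2 output row(s).
- a row (auth_id=2): matches 2 b row(s) → 2 output row(s).
- a row (auth_id=6): matches 2 b row(s) → 2 output row(s).
- a row (auth_id=4): matches 1 b row(s) → 1 output row(s).
- a row (auth_id=2): matches 2 b row(s) → 2 output row(s).
- a row (auth_id=1): matches 1 b row(s) → 1 output row(s).
- a row (auth_id=3): matches 1 b row(s) → 1 output row(s).
- a row (auth_id=7): matches 1 b row(s) → 1 output row(s).

Vik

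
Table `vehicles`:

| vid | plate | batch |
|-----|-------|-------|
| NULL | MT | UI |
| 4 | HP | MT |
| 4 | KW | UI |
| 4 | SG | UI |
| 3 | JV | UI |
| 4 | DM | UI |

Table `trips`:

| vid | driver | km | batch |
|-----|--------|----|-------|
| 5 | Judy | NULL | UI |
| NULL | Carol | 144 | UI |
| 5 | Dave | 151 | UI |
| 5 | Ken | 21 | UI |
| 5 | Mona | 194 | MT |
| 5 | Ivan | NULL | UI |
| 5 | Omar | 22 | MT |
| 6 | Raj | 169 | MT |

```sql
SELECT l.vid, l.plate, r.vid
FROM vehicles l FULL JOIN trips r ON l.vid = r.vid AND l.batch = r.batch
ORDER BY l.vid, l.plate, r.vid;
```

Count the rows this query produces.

14

FULL OUTER JOIN keeps every row from both sides; unmatched rows get NULL for the other side's columns.
Matching on l.vid = r.vid AND l.batch = r.batch. A NULL in a compared column never satisfies the condition.
- l row (vid=NULL, batch=UI): no match → kept, r columns NULL.
- l row (vid=4, batch=MT): no match → kept, r columns NULL.
- l row (vid=4, batch=UI): no match → kept, r columns NULL.
- l row (vid=4, batch=UI): no match → kept, r columns NULL.
- l row (vid=3, batch=UI): no match → kept, r columns NULL.
- l row (vid=4, batch=UI): no match → kept, r columns NULL.
- 8 row(s) from r found no l partner → padded with NULL.
Total: 0 matched + 14 padded = 14 rows.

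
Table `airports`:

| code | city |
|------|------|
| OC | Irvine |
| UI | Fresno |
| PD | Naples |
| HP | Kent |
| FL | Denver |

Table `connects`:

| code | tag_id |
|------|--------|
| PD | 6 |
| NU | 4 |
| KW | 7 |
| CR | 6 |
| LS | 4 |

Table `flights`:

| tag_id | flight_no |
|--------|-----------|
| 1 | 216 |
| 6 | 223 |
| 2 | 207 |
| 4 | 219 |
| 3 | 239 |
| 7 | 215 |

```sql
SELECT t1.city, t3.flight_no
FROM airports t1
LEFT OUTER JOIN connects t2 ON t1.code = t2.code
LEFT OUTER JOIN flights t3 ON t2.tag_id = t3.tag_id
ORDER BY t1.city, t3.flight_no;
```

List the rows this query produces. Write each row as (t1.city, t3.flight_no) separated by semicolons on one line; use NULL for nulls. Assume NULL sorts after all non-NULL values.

(Denver, NULL); (Fresno, NULL); (Irvine, NULL); (Kent, NULL); (Naples, 223)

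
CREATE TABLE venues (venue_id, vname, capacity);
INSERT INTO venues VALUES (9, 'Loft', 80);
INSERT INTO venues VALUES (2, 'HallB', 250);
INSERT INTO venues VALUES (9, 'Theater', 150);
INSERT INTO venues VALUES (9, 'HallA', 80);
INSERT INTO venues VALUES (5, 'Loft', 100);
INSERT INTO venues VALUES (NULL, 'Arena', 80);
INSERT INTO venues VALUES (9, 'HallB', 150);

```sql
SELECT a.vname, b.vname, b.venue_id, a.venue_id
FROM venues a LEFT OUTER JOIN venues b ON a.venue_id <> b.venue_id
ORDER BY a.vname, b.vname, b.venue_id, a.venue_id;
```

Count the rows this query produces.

LEFT JOIN keeps every row from `venues a`; unmatched rows get NULL for `venues b`'s columns.
Matching on a.venue_id <> b.venue_id. A NULL in a compared column never satisfies the condition.
Matched pairs: 18; unmatched a rows kept: 1.
Total: 18 matched + 1 padded = 19 rows.

19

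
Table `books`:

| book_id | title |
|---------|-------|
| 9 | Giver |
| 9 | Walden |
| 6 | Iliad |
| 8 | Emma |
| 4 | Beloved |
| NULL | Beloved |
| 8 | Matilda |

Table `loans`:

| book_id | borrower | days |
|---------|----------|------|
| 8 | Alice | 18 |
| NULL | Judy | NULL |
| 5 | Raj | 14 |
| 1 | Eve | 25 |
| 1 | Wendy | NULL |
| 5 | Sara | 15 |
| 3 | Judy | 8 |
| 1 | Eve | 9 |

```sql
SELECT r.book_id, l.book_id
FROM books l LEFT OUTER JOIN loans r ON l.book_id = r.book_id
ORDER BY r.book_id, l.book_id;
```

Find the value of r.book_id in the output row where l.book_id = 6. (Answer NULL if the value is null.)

NULL

LEFT JOIN keeps every row from `books`; unmatched rows get NULL for `loans`'s columns.
Matching on l.book_id = r.book_id. A NULL in a compared column never satisfies the condition.
Matched pairs: 2; unmatched l rows kept: 5.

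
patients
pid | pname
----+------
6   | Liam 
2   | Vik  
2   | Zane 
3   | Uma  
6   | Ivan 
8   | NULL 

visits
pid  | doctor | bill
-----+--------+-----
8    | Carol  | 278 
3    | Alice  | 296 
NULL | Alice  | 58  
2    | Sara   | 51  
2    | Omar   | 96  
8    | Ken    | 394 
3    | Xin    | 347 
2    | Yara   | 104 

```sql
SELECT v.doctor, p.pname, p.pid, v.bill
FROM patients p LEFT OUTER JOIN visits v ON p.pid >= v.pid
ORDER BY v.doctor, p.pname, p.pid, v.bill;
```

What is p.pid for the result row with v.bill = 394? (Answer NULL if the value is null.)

8

LEFT JOIN keeps every row from `patients`; unmatched rows get NULL for `visits`'s columns.
Matching on p.pid >= v.pid. A NULL in a compared column never satisfies the condition.
- p (pid=6) pairs with 5 row(s) of v.
- p (pid=2) pairs with 3 row(s) of v.
- p (pid=2) pairs with 3 row(s) of v.
- p (pid=3) pairs with 5 row(s) of v.
- p (pid=6) pairs with 5 row(s) of v.
- p (pid=8) pairs with 7 row(s) of v.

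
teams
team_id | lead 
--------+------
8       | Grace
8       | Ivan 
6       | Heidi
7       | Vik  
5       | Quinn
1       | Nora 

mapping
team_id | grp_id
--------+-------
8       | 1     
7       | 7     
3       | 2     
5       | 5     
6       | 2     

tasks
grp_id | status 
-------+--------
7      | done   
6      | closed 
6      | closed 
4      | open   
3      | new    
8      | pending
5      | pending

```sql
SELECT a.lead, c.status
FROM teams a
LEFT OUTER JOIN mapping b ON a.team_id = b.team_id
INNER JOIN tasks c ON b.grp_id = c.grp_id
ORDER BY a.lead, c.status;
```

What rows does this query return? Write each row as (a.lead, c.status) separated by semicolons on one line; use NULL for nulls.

(Quinn, pending); (Vik, done)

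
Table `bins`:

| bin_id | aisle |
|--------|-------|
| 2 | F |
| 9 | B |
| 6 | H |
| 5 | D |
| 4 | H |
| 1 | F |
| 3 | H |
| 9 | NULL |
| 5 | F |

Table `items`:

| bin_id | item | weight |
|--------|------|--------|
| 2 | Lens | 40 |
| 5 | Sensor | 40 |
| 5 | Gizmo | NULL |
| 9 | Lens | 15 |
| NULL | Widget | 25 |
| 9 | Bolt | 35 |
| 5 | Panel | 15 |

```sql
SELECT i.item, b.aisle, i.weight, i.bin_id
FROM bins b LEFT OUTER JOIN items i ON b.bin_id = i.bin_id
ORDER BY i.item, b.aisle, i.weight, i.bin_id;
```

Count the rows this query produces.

15

LEFT JOIN keeps every row from `bins`; unmatched rows get NULL for `items`'s columns.
Matching on b.bin_id = i.bin_id. A NULL in a compared column never satisfies the condition.
- b[0] bin_id=2 → 1 match(es) in i → 1 row(s).
- b[1] bin_id=9 → 2 match(es) in i → 2 row(s).
- b[2] bin_id=6 → no match; kept with NULLs on the i side.
- b[3] bin_id=5 → 3 match(es) in i → 3 row(s).
- b[4] bin_id=4 → no match; kept with NULLs on the i side.
- b[5] bin_id=1 → no match; kept with NULLs on the i side.
- b[6] bin_id=3 → no match; kept with NULLs on the i side.
- b[7] bin_id=9 → 2 match(es) in i → 2 row(s).
- b[8] bin_id=5 → 3 match(es) in i → 3 row(s).
Total: 11 matched + 4 padded = 15 rows.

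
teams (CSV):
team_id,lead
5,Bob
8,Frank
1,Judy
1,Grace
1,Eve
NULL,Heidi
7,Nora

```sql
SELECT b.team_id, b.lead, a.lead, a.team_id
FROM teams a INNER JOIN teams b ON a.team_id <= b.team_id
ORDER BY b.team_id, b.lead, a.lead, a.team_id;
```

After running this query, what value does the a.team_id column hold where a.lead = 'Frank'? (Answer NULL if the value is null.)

8

INNER JOIN keeps only pairs where the ON condition holds.
Matching on a.team_id <= b.team_id. A NULL in a compared column never satisfies the condition.
Matched pairs: 24.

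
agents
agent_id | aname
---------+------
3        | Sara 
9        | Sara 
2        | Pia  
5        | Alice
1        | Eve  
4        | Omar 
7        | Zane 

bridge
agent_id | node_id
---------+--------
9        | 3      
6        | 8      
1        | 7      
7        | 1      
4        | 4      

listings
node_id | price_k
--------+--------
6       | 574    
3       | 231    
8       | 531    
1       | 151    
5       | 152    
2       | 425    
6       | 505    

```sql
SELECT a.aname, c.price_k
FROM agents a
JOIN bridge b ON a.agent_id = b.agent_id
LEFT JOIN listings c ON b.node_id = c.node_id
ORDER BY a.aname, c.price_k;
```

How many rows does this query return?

4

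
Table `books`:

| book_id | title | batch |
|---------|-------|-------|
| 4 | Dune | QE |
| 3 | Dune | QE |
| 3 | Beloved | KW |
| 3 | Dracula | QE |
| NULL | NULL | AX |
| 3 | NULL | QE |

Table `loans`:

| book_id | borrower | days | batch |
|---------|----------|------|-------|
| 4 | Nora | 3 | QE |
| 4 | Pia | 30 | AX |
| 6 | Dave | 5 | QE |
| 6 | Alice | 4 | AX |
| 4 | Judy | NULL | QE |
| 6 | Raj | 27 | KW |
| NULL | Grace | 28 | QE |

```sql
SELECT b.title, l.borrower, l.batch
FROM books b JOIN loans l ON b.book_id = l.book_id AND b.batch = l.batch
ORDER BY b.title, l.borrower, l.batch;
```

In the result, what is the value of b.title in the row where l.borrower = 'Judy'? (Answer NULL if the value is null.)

Dune

INNER JOIN keeps only pairs where the ON condition holds.
Matching on b.book_id = l.book_id AND b.batch = l.batch. A NULL in a compared column never satisfies the condition.
- book_id=4, batch=QE: 2 matching l row(s), so 2 row(s) emitted.
- book_id=3, batch=QE: no matching l row, dropped.
- book_id=3, batch=KW: no matching l row, dropped.
- book_id=3, batch=QE: no matching l row, dropped.
- book_id=NULL, batch=AX: no matching l row, dropped.
- book_id=3, batch=QE: no matching l row, dropped.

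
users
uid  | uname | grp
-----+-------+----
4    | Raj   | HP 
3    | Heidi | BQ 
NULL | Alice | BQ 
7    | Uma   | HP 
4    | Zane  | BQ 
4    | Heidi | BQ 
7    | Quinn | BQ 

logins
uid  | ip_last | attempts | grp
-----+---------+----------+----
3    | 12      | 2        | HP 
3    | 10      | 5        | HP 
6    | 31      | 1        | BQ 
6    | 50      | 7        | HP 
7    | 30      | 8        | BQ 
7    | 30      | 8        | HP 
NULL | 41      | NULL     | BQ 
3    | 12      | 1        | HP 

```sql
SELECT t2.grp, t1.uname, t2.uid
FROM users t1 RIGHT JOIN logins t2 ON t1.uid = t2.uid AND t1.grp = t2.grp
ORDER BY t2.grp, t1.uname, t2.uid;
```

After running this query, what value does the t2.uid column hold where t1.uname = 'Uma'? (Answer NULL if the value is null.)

RIGHT JOIN keeps every row from `logins`; unmatched rows get NULL for `users`'s columns.
Matching on t1.uid = t2.uid AND t1.grp = t2.grp. A NULL in a compared column never satisfies the condition.
- t1[0] uid=4, grp=HP → no match.
- t1[1] uid=3, grp=BQ → no match.
- t1[2] uid=NULL, grp=BQ → no match.
- t1[3] uid=7, grp=HP → 1 match(es) in t2 → 1 row(s).
- t1[4] uid=4, grp=BQ → no match.
- t1[5] uid=4, grp=BQ → no match.
- t1[6] uid=7, grp=BQ → 1 match(es) in t2 → 1 row(s).
- plus 6 unmatched t2 row(s), each kept with NULL t1 columns.

7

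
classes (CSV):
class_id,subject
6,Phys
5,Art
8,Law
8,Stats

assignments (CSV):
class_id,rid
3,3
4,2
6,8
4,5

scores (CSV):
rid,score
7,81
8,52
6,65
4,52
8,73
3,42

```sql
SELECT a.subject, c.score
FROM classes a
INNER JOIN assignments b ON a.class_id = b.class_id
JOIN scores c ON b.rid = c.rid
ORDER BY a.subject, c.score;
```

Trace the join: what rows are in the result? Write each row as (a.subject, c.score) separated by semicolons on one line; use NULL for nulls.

(Phys, 52); (Phys, 73)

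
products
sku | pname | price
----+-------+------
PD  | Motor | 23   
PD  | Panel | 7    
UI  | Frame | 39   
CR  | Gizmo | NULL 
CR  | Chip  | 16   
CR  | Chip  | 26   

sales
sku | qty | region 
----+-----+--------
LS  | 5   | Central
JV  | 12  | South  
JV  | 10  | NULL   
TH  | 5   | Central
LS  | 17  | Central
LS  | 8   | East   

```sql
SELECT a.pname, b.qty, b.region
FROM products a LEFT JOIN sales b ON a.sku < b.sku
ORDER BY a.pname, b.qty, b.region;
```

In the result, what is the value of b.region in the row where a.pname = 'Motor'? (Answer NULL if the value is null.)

LEFT JOIN keeps every row from `products`; unmatched rows get NULL for `sales`'s columns.
Matching on a.sku < b.sku.
- a (sku=PD) pairs with 1 row(s) of b.
- a (sku=PD) pairs with 1 row(s) of b.
- a (sku=UI) has no partner → padded with NULL.
- a (sku=CR) pairs with 6 row(s) of b.
- a (sku=CR) pairs with 6 row(s) of b.
- a (sku=CR) pairs with 6 row(s) of b.

Central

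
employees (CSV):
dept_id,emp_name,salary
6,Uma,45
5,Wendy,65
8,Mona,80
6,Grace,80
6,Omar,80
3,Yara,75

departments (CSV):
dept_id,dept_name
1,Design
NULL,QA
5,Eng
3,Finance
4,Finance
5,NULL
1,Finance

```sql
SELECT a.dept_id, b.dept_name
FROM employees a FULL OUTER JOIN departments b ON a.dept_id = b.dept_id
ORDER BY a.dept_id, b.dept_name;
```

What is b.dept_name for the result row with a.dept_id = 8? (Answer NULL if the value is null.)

FULL OUTER JOIN keeps every row from both sides; unmatched rows get NULL for the other side's columns.
Matching on a.dept_id = b.dept_id. A NULL in a compared column never satisfies the condition.
Matched pairs: 3; unmatched a rows kept: 4; unmatched b rows kept: 4.

NULL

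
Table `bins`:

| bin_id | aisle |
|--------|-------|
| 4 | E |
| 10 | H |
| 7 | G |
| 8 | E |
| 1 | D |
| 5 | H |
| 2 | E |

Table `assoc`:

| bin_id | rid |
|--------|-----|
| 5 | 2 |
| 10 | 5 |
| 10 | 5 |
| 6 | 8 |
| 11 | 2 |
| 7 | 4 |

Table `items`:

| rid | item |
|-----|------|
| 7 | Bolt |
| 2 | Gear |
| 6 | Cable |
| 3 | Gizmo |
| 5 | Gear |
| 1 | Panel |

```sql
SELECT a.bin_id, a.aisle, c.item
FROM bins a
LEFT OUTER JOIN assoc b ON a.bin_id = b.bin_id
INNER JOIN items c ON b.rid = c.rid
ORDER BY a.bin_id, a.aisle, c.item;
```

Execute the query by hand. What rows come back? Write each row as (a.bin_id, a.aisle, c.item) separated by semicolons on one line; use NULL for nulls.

(5, H, Gear); (10, H, Gear); (10, H, Gear)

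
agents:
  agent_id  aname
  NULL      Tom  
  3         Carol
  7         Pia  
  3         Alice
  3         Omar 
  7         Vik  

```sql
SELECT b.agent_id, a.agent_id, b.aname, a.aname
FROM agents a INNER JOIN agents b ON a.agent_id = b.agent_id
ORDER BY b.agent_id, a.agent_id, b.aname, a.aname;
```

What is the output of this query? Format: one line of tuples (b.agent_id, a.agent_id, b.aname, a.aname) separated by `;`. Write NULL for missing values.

INNER JOIN keeps only pairs where the ON condition holds.
Matching on a.agent_id = b.agent_id. A NULL in a compared column never satisfies the condition.
Matched pairs: 13.

(3, 3, Alice, Alice); (3, 3, Alice, Carol); (3, 3, Alice, Omar); (3, 3, Carol, Alice); (3, 3, Carol, Carol); (3, 3, Carol, Omar); (3, 3, Omar, Alice); (3, 3, Omar, Carol); (3, 3, Omar, Omar); (7, 7, Pia, Pia); (7, 7, Pia, Vik); (7, 7, Vik, Pia); (7, 7, Vik, Vik)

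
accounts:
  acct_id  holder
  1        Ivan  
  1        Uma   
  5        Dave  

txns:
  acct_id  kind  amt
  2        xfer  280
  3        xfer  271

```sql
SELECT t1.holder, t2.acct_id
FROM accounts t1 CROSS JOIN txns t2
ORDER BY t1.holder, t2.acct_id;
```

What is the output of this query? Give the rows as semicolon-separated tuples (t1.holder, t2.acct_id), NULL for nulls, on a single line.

CROSS JOIN pairs every row of `accounts` with every row of `txns`: 3 × 2 = 6 rows.

(Dave, 2); (Dave, 3); (Ivan, 2); (Ivan, 3); (Uma, 2); (Uma, 3)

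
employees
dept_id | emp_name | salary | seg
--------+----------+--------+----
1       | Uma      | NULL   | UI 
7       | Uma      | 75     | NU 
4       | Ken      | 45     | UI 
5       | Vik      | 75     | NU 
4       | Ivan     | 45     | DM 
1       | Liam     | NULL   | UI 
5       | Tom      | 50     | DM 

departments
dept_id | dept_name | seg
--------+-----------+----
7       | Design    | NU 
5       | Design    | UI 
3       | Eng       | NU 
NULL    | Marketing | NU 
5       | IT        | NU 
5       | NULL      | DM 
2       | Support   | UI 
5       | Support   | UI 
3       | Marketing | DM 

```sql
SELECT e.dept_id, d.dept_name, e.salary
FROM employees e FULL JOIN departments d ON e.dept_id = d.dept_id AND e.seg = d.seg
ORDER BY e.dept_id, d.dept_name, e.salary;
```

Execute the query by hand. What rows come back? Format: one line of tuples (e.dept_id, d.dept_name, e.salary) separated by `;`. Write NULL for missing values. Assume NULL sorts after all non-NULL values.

(1, NULL, NULL); (1, NULL, NULL); (4, NULL, 45); (4, NULL, 45); (5, IT, 75); (5, NULL, 50); (7, Design, 75); (NULL, Design, NULL); (NULL, Eng, NULL); (NULL, Marketing, NULL); (NULL, Marketing, NULL); (NULL, Support, NULL); (NULL, Support, NULL)

FULL OUTER JOIN keeps every row from both sides; unmatched rows get NULL for the other side's columns.
Matching on e.dept_id = d.dept_id AND e.seg = d.seg. A NULL in a compared column never satisfies the condition.
- dept_id=1, seg=UI: no d row matches, row kept with d columns NULL.
- dept_id=7, seg=NU: 1 matching d row(s), so 1 row(s) emitted.
- dept_id=4, seg=UI: no d row matches, row kept with d columns NULL.
- dept_id=5, seg=NU: 1 matching d row(s), so 1 row(s) emitted.
- dept_id=4, seg=DM: no d row matches, row kept with d columns NULL.
- dept_id=1, seg=UI: no d row matches, row kept with d columns NULL.
- dept_id=5, seg=DM: 1 matching d row(s), so 1 row(s) emitted.
- plus 6 unmatched d row(s), each kept with NULL e columns.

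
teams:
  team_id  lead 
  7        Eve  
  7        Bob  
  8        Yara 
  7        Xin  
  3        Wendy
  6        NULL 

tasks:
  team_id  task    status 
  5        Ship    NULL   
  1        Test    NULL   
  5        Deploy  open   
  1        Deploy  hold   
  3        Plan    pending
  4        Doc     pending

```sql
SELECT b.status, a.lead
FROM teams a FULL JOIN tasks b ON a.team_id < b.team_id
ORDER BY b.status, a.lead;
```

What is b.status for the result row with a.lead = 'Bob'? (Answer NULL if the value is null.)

FULL OUTER JOIN keeps every row from both sides; unmatched rows get NULL for the other side's columns.
Matching on a.team_id < b.team_id.
Matched pairs: 3; unmatched a rows kept: 5; unmatched b rows kept: 3.

NULL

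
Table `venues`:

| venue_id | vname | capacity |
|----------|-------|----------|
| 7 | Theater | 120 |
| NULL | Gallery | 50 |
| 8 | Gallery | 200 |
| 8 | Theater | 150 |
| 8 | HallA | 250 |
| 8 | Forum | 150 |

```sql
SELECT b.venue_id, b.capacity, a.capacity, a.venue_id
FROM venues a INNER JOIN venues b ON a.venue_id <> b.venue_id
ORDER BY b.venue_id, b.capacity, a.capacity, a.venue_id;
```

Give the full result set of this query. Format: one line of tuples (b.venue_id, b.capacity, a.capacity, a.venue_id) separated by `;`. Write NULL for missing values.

INNER JOIN keeps only pairs where the ON condition holds.
Matching on a.venue_id <> b.venue_id. A NULL in a compared column never satisfies the condition.
Matched pairs: 8.

(7, 120, 150, 8); (7, 120, 150, 8); (7, 120, 200, 8); (7, 120, 250, 8); (8, 150, 120, 7); (8, 150, 120, 7); (8, 200, 120, 7); (8, 250, 120, 7)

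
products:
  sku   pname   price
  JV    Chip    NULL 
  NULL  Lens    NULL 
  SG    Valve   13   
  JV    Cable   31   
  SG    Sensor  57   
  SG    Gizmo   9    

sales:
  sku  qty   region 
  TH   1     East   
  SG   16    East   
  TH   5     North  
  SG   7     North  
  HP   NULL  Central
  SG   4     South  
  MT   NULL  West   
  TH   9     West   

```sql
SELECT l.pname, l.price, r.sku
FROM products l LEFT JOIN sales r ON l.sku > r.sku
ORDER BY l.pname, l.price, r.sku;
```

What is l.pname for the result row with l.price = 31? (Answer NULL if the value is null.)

Cable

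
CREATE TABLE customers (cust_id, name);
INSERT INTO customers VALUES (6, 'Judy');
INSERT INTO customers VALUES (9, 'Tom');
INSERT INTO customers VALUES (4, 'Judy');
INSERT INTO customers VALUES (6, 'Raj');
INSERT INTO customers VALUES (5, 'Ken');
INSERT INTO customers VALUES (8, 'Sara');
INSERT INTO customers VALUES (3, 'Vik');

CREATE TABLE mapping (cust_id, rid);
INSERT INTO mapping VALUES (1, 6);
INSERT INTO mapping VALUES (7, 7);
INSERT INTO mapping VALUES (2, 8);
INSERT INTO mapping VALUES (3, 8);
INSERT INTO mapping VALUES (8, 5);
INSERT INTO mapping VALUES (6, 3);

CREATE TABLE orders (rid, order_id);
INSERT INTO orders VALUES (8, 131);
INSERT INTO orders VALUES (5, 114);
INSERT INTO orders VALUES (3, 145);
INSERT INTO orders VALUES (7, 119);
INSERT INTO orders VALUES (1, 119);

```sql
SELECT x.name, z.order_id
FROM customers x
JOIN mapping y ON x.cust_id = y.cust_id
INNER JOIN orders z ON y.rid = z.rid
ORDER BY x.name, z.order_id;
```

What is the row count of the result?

4

Step 1 — x INNER JOIN y on cust_id → 4 row(s).
Then INNER JOIN `orders z` on rid: keep only rows whose y.rid appears in z.
Result: 4 row(s).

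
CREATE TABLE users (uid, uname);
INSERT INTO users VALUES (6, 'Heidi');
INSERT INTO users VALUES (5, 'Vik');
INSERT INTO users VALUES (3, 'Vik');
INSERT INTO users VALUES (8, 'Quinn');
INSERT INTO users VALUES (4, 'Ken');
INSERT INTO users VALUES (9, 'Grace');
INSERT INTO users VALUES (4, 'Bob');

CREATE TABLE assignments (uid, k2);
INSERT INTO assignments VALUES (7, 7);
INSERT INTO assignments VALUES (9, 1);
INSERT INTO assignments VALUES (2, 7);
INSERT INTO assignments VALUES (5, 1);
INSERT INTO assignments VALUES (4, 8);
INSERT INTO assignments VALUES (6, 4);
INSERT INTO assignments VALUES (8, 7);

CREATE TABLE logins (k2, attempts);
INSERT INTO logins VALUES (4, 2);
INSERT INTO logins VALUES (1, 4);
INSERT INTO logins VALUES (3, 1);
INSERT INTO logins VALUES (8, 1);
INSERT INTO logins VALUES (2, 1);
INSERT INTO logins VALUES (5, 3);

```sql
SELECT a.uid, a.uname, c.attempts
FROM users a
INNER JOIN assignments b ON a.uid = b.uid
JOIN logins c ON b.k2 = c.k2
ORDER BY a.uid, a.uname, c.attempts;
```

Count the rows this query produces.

Step 1 — a INNER JOIN b on uid → 6 row(s).
Then INNER JOIN `logins c` on k2: keep only rows whose b.k2 appears in c.
Result: 5 row(s).

5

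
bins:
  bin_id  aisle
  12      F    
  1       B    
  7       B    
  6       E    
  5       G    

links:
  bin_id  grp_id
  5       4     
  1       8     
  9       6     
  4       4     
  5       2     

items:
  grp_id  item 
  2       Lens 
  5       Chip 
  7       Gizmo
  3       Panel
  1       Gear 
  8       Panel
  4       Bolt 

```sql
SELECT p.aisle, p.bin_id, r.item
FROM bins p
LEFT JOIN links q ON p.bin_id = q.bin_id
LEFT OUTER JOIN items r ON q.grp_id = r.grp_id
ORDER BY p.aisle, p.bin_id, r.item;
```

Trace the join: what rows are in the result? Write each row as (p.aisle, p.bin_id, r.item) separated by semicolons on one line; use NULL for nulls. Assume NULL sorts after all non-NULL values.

(B, 1, Panel); (B, 7, NULL); (E, 6, NULL); (F, 12, NULL); (G, 5, Bolt); (G, 5, Lens)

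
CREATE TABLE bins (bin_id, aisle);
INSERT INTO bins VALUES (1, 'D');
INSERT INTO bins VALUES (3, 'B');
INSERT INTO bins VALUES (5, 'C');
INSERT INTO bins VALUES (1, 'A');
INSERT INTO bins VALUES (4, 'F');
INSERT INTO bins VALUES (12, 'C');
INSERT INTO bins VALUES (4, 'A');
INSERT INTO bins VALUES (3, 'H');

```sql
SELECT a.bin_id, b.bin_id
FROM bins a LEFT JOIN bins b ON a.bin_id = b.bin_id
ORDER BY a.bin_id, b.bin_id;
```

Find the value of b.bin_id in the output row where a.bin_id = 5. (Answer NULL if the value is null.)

LEFT JOIN keeps every row from `bins a`; unmatched rows get NULL for `bins b`'s columns.
Matching on a.bin_id = b.bin_id.
- a row (bin_id=1): matches 2 b row(s) → 2 output row(s).
- a row (bin_id=3): matches 2 b row(s) → 2 output row(s).
- a row (bin_id=5): matches 1 b row(s) → 1 output row(s).
- a row (bin_id=1): matches 2 b row(s) → 2 output row(s).
- a row (bin_id=4): matches 2 b row(s) → 2 output row(s).
- a row (bin_id=12): matches 1 b row(s) → 1 output row(s).
- a row (bin_id=4): matches 2 b row(s) → 2 output row(s).
- a row (bin_id=3): matches 2 b row(s) → 2 output row(s).

5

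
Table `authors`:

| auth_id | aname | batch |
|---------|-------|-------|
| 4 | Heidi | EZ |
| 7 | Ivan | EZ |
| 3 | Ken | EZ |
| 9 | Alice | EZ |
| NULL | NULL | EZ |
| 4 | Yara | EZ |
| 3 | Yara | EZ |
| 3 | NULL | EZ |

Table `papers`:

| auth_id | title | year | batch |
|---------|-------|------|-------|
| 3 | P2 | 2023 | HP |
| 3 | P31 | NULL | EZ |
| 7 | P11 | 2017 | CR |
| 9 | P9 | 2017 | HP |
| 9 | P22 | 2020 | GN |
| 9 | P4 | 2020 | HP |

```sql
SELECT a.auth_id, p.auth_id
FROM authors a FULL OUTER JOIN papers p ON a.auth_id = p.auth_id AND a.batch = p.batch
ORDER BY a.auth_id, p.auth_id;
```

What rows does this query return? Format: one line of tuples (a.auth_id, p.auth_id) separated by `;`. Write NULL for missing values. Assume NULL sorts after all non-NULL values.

(3, 3); (3, 3); (3, 3); (4, NULL); (4, NULL); (7, NULL); (9, NULL); (NULL, 3); (NULL, 7); (NULL, 9); (NULL, 9); (NULL, 9); (NULL, NULL)

FULL OUTER JOIN keeps every row from both sides; unmatched rows get NULL for the other side's columns.
Matching on a.auth_id = p.auth_id AND a.batch = p.batch. A NULL in a compared column never satisfies the condition.
Matched pairs: 3; unmatched a rows kept: 5; unmatched p rows kept: 5.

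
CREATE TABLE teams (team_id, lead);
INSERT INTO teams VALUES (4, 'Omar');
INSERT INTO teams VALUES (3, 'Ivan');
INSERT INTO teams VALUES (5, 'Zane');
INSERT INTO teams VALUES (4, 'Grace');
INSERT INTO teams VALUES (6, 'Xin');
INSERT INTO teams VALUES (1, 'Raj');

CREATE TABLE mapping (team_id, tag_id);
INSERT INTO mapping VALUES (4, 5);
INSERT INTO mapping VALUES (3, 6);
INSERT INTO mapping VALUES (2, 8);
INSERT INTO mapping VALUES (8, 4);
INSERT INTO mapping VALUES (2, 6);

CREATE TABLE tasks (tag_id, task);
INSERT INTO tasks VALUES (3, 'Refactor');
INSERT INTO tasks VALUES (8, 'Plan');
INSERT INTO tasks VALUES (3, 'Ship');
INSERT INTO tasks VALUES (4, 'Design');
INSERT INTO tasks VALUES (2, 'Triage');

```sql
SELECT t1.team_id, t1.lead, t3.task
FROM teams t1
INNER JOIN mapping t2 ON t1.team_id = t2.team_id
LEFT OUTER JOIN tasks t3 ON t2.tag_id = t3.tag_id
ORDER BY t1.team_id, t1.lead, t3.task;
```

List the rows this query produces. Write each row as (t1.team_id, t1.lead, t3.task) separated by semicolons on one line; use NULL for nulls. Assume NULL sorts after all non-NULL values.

Evaluate left to right. First `teams t1 INNER JOIN mapping t2` on team_id: 3 row(s).
Then LEFT JOIN `tasks t3` on tag_id: each of those 3 rows is kept; rows whose t2.tag_id has no match in t3 get NULL for t3's columns.

(3, Ivan, NULL); (4, Grace, NULL); (4, Omar, NULL)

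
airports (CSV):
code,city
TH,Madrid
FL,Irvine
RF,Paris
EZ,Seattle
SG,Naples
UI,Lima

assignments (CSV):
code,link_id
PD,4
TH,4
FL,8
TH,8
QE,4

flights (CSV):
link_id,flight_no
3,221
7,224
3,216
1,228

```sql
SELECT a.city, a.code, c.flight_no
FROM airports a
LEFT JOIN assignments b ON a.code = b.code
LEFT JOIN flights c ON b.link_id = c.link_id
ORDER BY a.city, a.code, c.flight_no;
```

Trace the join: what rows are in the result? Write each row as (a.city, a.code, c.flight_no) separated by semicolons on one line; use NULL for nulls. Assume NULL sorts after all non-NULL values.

(Irvine, FL, NULL); (Lima, UI, NULL); (Madrid, TH, NULL); (Madrid, TH, NULL); (Naples, SG, NULL); (Paris, RF, NULL); (Seattle, EZ, NULL)

Joins associate left-to-right: airports LEFT JOIN assignments on code gives 7 intermediate row(s).
Then LEFT JOIN `flights c` on link_id: each of those 7 rows is kept; rows whose b.link_id has no match in c get NULL for c's columns.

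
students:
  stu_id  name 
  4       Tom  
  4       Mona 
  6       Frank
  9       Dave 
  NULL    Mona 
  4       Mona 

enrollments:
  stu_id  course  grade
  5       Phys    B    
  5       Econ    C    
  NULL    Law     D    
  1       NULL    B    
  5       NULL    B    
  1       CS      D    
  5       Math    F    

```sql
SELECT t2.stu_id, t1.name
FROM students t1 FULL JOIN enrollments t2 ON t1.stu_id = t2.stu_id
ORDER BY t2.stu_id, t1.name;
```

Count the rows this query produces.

13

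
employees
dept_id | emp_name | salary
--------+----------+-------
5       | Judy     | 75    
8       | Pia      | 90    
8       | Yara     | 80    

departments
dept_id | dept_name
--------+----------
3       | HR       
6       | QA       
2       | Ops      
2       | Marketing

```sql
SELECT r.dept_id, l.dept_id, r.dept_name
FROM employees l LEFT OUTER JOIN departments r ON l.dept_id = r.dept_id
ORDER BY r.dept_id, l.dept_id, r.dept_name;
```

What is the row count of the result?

LEFT JOIN keeps every row from `employees`; unmatched rows get NULL for `departments`'s columns.
Matching on l.dept_id = r.dept_id.
Matched pairs: 0; unmatched l rows kept: 3.
Total: 0 matched + 3 padded = 3 rows.

3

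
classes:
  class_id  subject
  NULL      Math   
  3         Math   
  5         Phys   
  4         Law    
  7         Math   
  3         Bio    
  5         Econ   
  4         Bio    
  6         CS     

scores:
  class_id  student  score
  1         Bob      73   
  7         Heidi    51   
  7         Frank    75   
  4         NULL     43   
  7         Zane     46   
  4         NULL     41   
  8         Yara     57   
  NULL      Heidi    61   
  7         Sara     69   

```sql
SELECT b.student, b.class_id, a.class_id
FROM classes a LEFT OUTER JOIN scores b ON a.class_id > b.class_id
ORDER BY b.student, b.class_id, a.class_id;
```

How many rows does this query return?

LEFT JOIN keeps every row from `classes`; unmatched rows get NULL for `scores`'s columns.
Matching on a.class_id > b.class_id. A NULL in a compared column never satisfies the condition.
Matched pairs: 16; unmatched a rows kept: 1.
Total: 16 matched + 1 padded = 17 rows.

17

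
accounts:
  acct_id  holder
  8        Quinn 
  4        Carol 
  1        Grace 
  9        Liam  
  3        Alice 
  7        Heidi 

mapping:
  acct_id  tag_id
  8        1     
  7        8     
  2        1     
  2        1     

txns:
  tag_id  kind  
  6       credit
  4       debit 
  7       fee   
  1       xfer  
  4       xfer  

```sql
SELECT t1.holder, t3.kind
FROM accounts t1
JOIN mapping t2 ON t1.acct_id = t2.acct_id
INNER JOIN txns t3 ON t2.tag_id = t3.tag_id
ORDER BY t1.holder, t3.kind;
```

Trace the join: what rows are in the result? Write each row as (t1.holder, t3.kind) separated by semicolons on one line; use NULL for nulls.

(Quinn, xfer)

Joins associate left-to-right: accounts INNER JOIN mapping on acct_id gives 2 intermediate row(s).
Then INNER JOIN `txns t3` on tag_id: keep only rows whose t2.tag_id appears in t3.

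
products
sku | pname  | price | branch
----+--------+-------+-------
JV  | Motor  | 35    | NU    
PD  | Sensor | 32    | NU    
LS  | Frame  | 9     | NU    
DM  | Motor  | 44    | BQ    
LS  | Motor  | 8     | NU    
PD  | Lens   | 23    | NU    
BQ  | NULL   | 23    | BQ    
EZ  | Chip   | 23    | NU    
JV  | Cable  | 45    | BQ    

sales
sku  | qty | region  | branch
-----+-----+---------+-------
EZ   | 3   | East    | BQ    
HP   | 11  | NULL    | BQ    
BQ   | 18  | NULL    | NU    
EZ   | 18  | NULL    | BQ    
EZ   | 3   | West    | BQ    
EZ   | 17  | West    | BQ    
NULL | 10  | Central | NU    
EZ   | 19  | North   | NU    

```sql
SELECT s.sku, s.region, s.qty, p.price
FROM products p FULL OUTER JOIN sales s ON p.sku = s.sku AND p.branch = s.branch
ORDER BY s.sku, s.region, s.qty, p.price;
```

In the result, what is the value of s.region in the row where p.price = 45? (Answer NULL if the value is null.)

NULL

FULL OUTER JOIN keeps every row from both sides; unmatched rows get NULL for the other side's columns.
Matching on p.sku = s.sku AND p.branch = s.branch. A NULL in a compared column never satisfies the condition.
- p (sku=JV, branch=NU) has no partner → padded with NULL.
- p (sku=PD, branch=NU) has no partner → padded with NULL.
- p (sku=LS, branch=NU) has no partner → padded with NULL.
- p (sku=DM, branch=BQ) has no partner → padded with NULL.
- p (sku=LS, branch=NU) has no partner → padded with NULL.
- p (sku=PD, branch=NU) has no partner → padded with NULL.
- p (sku=BQ, branch=BQ) has no partner → padded with NULL.
- p (sku=EZ, branch=NU) pairs with 1 row(s) of s.
- p (sku=JV, branch=BQ) has no partner → padded with NULL.
- 7 row(s) from s found no p partner → padded with NULL.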